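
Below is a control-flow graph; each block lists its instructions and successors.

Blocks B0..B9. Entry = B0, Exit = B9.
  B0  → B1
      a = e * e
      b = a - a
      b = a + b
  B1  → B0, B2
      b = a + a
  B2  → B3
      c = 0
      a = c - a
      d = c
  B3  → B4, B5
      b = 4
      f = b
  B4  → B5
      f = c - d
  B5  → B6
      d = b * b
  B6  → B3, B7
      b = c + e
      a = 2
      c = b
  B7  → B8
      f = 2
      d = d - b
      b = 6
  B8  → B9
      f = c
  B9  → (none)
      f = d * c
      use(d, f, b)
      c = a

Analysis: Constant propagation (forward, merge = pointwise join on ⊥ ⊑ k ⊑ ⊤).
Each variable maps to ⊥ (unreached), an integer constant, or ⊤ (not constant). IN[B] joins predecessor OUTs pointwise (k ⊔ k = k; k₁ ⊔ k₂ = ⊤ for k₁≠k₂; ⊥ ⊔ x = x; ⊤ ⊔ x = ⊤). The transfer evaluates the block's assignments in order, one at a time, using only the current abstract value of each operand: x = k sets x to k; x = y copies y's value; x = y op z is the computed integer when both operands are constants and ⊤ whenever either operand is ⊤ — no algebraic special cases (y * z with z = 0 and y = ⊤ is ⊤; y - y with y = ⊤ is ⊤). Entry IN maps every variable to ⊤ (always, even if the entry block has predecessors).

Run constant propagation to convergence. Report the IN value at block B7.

Answer: {a: 2, b: ⊤, c: ⊤, d: 16, e: ⊤, f: ⊤}

Trace:
Fixpoint table:
  B0:  IN=(all ⊤)  OUT=(all ⊤)
  B1:  IN=(all ⊤)  OUT=(all ⊤)
  B2:  IN=(all ⊤)  OUT={c:0, d:0; rest ⊤}
  B3:  IN=(all ⊤)  OUT={b:4, f:4; rest ⊤}
  B4:  IN={b:4, f:4; rest ⊤}  OUT={b:4; rest ⊤}
  B5:  IN={b:4; rest ⊤}  OUT={b:4, d:16; rest ⊤}
  B6:  IN={b:4, d:16; rest ⊤}  OUT={a:2, d:16; rest ⊤}
  B7:  IN={a:2, d:16; rest ⊤}  OUT={a:2, b:6, f:2; rest ⊤}
  B8:  IN={a:2, b:6, f:2; rest ⊤}  OUT={a:2, b:6; rest ⊤}
  B9:  IN={a:2, b:6; rest ⊤}  OUT={a:2, b:6, c:2; rest ⊤}

Merge at B7: IN[B7] = OUT[B6] = {a: 2, b: ⊤, c: ⊤, d: 16, e: ⊤, f: ⊤}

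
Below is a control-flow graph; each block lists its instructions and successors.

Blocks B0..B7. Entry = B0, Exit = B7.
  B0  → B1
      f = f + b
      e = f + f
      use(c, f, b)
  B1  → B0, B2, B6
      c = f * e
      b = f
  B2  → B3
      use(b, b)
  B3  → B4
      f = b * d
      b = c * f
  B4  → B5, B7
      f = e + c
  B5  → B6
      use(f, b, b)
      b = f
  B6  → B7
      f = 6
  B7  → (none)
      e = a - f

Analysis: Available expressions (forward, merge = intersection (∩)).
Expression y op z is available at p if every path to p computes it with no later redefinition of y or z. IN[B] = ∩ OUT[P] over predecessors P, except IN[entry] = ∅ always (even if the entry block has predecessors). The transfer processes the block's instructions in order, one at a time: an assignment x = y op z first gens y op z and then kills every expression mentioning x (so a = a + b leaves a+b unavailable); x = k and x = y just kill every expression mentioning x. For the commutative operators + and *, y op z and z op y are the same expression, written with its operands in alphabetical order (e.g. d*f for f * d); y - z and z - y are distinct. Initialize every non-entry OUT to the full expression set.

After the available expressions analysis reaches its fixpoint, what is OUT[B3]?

Answer: {c*f}

Trace:
Fixpoint table:
  B0:  IN={}  OUT={f+f}
  B1:  IN={f+f}  OUT={e*f, f+f}
  B2:  IN={e*f, f+f}  OUT={e*f, f+f}
  B3:  IN={e*f, f+f}  OUT={c*f}
  B4:  IN={c*f}  OUT={c+e}
  B5:  IN={c+e}  OUT={c+e}
  B6:  IN={}  OUT={}
  B7:  IN={}  OUT={a-f}

Merge at B3: IN[B3] = OUT[B2] = {e*f, f+f}
Applying B3's transfer function to that IN value gives OUT[B3] (row B3 above).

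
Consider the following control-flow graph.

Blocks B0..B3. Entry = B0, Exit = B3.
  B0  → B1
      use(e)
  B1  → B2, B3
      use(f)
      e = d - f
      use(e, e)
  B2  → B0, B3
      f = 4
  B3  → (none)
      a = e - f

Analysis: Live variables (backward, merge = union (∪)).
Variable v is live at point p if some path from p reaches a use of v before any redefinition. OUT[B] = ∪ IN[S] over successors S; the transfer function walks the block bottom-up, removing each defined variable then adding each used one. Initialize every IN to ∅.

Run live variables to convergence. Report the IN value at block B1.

Per-block solution:
  B0:  IN={d, e, f}  OUT={d, f}
  B1:  IN={d, f}  OUT={d, e, f}
  B2:  IN={d, e}  OUT={d, e, f}
  B3:  IN={e, f}  OUT={}

Merge at B1: OUT[B1] = IN[B2] ⊔ IN[B3] = {d, e, f}
Applying B1's transfer function to that OUT value gives IN[B1] (row B1 above).

Answer: {d, f}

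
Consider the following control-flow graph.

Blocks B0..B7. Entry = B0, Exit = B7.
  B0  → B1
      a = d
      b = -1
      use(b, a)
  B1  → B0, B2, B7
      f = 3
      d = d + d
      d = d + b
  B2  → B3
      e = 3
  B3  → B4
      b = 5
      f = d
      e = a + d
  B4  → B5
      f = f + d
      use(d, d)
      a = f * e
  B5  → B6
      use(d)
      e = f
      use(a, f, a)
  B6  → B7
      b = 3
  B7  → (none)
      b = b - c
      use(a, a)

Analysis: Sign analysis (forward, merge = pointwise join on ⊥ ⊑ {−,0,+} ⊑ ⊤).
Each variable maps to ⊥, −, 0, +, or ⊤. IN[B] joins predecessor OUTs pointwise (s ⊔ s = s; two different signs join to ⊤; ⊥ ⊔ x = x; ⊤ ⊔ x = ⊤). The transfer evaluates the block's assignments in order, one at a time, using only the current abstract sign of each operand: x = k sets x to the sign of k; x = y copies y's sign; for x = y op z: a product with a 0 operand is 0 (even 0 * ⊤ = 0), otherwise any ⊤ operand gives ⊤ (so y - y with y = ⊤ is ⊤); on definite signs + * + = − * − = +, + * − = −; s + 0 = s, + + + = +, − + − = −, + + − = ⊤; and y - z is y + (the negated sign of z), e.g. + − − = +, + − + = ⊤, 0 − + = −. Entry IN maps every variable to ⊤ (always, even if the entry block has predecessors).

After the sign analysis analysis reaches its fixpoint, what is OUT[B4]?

Answer: {a: ⊤, b: +, c: ⊤, d: ⊤, e: ⊤, f: ⊤}

Derivation:
Fixpoint table:
  B0:   IN=(all ⊤)   OUT={b:-; rest ⊤}
  B1:   IN={b:-; rest ⊤}   OUT={b:-, f:+; rest ⊤}
  B2:   IN={b:-, f:+; rest ⊤}   OUT={b:-, e:+, f:+; rest ⊤}
  B3:   IN={b:-, e:+, f:+; rest ⊤}   OUT={b:+; rest ⊤}
  B4:   IN={b:+; rest ⊤}   OUT={b:+; rest ⊤}
  B5:   IN={b:+; rest ⊤}   OUT={b:+; rest ⊤}
  B6:   IN={b:+; rest ⊤}   OUT={b:+; rest ⊤}
  B7:   IN=(all ⊤)   OUT=(all ⊤)

Merge at B4: IN[B4] = OUT[B3] = {a: ⊤, b: +, c: ⊤, d: ⊤, e: ⊤, f: ⊤}
Applying B4's transfer function to that IN value gives OUT[B4] (row B4 above).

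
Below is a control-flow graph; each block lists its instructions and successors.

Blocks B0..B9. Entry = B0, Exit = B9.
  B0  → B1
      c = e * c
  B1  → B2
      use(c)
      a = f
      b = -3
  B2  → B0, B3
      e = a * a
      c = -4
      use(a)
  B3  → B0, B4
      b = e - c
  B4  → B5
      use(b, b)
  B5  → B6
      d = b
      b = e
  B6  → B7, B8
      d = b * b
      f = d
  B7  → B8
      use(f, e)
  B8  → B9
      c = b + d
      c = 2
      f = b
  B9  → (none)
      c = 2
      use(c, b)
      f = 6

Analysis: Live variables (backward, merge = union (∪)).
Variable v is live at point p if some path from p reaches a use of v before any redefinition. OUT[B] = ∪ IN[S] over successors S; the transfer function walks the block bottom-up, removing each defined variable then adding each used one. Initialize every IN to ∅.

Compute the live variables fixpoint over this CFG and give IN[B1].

Converged values:
  B0:  IN={c, e, f}  OUT={c, f}
  B1:  IN={c, f}  OUT={a, f}
  B2:  IN={a, f}  OUT={c, e, f}
  B3:  IN={c, e, f}  OUT={b, c, e, f}
  B4:  IN={b, e}  OUT={b, e}
  B5:  IN={b, e}  OUT={b, e}
  B6:  IN={b, e}  OUT={b, d, e, f}
  B7:  IN={b, d, e, f}  OUT={b, d}
  B8:  IN={b, d}  OUT={b}
  B9:  IN={b}  OUT={}

Merge at B1: OUT[B1] = IN[B2] = {a, f}
Applying B1's transfer function to that OUT value gives IN[B1] (row B1 above).

Answer: {c, f}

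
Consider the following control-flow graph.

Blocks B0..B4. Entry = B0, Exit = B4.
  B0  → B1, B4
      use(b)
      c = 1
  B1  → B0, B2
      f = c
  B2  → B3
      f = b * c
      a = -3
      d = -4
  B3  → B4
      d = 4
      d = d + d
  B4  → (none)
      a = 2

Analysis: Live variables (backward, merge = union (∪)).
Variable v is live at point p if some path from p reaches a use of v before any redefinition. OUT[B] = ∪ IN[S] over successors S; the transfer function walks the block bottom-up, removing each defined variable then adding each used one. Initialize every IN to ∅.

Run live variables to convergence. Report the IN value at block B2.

Answer: {b, c}

Derivation:
Per-block solution:
  B0: | IN={b} | OUT={b, c}
  B1: | IN={b, c} | OUT={b, c}
  B2: | IN={b, c} | OUT={}
  B3: | IN={} | OUT={}
  B4: | IN={} | OUT={}

Merge at B2: OUT[B2] = IN[B3] = {}
Applying B2's transfer function to that OUT value gives IN[B2] (row B2 above).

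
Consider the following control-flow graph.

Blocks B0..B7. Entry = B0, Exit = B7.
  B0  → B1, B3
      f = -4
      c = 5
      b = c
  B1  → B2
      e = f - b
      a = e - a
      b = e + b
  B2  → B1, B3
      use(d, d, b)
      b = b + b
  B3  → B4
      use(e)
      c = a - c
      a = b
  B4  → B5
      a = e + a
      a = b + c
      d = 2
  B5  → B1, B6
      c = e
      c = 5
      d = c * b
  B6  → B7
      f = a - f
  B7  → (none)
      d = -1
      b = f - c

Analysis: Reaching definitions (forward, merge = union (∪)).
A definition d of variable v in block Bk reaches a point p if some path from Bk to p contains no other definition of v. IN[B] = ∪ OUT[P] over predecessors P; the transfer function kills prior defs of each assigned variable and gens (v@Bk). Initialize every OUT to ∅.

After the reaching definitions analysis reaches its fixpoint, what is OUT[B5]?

Converged values:
  B0:  IN={}  OUT={b@B0, c@B0, f@B0}
  B1:  IN={a@B1, a@B4, b@B0, b@B2, c@B0, c@B5, d@B5, e@B1, f@B0}  OUT={a@B1, b@B1, c@B0, c@B5, d@B5, e@B1, f@B0}
  B2:  IN={a@B1, b@B1, c@B0, c@B5, d@B5, e@B1, f@B0}  OUT={a@B1, b@B2, c@B0, c@B5, d@B5, e@B1, f@B0}
  B3:  IN={a@B1, b@B0, b@B2, c@B0, c@B5, d@B5, e@B1, f@B0}  OUT={a@B3, b@B0, b@B2, c@B3, d@B5, e@B1, f@B0}
  B4:  IN={a@B3, b@B0, b@B2, c@B3, d@B5, e@B1, f@B0}  OUT={a@B4, b@B0, b@B2, c@B3, d@B4, e@B1, f@B0}
  B5:  IN={a@B4, b@B0, b@B2, c@B3, d@B4, e@B1, f@B0}  OUT={a@B4, b@B0, b@B2, c@B5, d@B5, e@B1, f@B0}
  B6:  IN={a@B4, b@B0, b@B2, c@B5, d@B5, e@B1, f@B0}  OUT={a@B4, b@B0, b@B2, c@B5, d@B5, e@B1, f@B6}
  B7:  IN={a@B4, b@B0, b@B2, c@B5, d@B5, e@B1, f@B6}  OUT={a@B4, b@B7, c@B5, d@B7, e@B1, f@B6}

Merge at B5: IN[B5] = OUT[B4] = {a@B4, b@B0, b@B2, c@B3, d@B4, e@B1, f@B0}
Applying B5's transfer function to that IN value gives OUT[B5] (row B5 above).

Answer: {a@B4, b@B0, b@B2, c@B5, d@B5, e@B1, f@B0}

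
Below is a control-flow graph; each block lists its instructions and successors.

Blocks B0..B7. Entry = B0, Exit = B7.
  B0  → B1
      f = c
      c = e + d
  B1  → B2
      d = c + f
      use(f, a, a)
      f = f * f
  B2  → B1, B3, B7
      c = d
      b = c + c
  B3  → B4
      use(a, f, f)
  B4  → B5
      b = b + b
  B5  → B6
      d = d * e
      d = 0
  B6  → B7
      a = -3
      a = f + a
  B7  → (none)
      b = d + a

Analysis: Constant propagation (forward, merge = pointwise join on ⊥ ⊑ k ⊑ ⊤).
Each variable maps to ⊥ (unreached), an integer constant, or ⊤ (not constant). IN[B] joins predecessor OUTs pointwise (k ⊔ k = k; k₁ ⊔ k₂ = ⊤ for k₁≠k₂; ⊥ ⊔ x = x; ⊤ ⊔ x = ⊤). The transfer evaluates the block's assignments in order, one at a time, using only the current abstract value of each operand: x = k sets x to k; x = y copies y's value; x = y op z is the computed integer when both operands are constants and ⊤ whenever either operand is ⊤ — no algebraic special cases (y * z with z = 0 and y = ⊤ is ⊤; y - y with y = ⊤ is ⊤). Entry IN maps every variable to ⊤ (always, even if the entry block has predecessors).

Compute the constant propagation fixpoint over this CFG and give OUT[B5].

Answer: {a: ⊤, b: ⊤, c: ⊤, d: 0, e: ⊤, f: ⊤}

Trace:
Fixpoint table:
  B0:   IN=(all ⊤)   OUT=(all ⊤)
  B1:   IN=(all ⊤)   OUT=(all ⊤)
  B2:   IN=(all ⊤)   OUT=(all ⊤)
  B3:   IN=(all ⊤)   OUT=(all ⊤)
  B4:   IN=(all ⊤)   OUT=(all ⊤)
  B5:   IN=(all ⊤)   OUT={d:0; rest ⊤}
  B6:   IN={d:0; rest ⊤}   OUT={d:0; rest ⊤}
  B7:   IN=(all ⊤)   OUT=(all ⊤)

Merge at B5: IN[B5] = OUT[B4] = {a: ⊤, b: ⊤, c: ⊤, d: ⊤, e: ⊤, f: ⊤}
Applying B5's transfer function to that IN value gives OUT[B5] (row B5 above).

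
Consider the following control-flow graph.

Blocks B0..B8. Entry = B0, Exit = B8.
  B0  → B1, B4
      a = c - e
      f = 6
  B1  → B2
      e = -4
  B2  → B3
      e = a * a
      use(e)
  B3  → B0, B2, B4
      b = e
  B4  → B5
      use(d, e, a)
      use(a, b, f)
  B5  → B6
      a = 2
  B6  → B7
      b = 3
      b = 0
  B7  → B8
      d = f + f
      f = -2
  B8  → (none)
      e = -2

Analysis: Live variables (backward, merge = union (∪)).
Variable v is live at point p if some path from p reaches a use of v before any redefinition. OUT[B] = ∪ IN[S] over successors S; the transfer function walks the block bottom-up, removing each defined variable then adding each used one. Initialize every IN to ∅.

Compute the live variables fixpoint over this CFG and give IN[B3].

Per-block solution:
  B0:   IN={b, c, d, e}   OUT={a, b, c, d, e, f}
  B1:   IN={a, c, d, f}   OUT={a, c, d, f}
  B2:   IN={a, c, d, f}   OUT={a, c, d, e, f}
  B3:   IN={a, c, d, e, f}   OUT={a, b, c, d, e, f}
  B4:   IN={a, b, d, e, f}   OUT={f}
  B5:   IN={f}   OUT={f}
  B6:   IN={f}   OUT={f}
  B7:   IN={f}   OUT={}
  B8:   IN={}   OUT={}

Merge at B3: OUT[B3] = IN[B0] ⊔ IN[B2] ⊔ IN[B4] = {a, b, c, d, e, f}
Applying B3's transfer function to that OUT value gives IN[B3] (row B3 above).

Answer: {a, c, d, e, f}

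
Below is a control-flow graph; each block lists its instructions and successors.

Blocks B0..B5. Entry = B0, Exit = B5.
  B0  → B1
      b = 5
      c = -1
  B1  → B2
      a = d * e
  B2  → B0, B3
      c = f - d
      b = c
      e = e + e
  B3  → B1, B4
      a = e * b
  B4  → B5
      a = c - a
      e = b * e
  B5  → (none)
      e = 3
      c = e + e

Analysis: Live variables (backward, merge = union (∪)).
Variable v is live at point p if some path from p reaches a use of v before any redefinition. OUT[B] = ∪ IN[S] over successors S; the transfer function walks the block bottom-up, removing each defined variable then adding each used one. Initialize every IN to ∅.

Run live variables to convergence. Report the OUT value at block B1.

Answer: {d, e, f}

Trace:
Per-block solution:
  B0:  IN={d, e, f}  OUT={d, e, f}
  B1:  IN={d, e, f}  OUT={d, e, f}
  B2:  IN={d, e, f}  OUT={b, c, d, e, f}
  B3:  IN={b, c, d, e, f}  OUT={a, b, c, d, e, f}
  B4:  IN={a, b, c, e}  OUT={}
  B5:  IN={}  OUT={}

Merge at B1: OUT[B1] = IN[B2] = {d, e, f}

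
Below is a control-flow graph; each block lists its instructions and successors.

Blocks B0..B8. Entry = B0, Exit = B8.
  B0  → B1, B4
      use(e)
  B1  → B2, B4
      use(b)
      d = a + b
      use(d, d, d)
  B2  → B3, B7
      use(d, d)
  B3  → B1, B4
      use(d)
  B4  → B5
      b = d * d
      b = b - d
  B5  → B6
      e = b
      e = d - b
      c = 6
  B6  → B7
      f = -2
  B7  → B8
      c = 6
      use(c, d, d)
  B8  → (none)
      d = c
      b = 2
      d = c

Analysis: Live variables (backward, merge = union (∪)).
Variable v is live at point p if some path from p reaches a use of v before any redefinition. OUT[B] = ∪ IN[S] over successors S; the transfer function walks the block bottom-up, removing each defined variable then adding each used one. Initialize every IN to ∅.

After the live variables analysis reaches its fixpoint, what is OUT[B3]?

Answer: {a, b, d}

Derivation:
Converged values:
  B0: | IN={a, b, d, e} | OUT={a, b, d}
  B1: | IN={a, b} | OUT={a, b, d}
  B2: | IN={a, b, d} | OUT={a, b, d}
  B3: | IN={a, b, d} | OUT={a, b, d}
  B4: | IN={d} | OUT={b, d}
  B5: | IN={b, d} | OUT={d}
  B6: | IN={d} | OUT={d}
  B7: | IN={d} | OUT={c}
  B8: | IN={c} | OUT={}

Merge at B3: OUT[B3] = IN[B1] ⊔ IN[B4] = {a, b, d}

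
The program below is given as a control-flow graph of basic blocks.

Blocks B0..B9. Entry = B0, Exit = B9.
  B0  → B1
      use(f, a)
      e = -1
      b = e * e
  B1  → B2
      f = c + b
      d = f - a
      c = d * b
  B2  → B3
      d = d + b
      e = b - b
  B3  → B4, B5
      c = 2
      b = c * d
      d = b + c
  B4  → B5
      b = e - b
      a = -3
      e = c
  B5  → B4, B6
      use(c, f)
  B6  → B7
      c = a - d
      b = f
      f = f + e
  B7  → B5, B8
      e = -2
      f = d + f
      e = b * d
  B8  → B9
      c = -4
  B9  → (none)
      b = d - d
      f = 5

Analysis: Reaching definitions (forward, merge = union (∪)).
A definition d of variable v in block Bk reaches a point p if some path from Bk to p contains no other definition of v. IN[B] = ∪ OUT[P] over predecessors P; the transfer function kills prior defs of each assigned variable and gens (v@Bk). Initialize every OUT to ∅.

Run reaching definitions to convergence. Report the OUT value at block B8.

Per-block solution:
  B0:   IN={}   OUT={b@B0, e@B0}
  B1:   IN={b@B0, e@B0}   OUT={b@B0, c@B1, d@B1, e@B0, f@B1}
  B2:   IN={b@B0, c@B1, d@B1, e@B0, f@B1}   OUT={b@B0, c@B1, d@B2, e@B2, f@B1}
  B3:   IN={b@B0, c@B1, d@B2, e@B2, f@B1}   OUT={b@B3, c@B3, d@B3, e@B2, f@B1}
  B4:   IN={a@B4, b@B3, b@B4, b@B6, c@B3, c@B6, d@B3, e@B2, e@B4, e@B7, f@B1, f@B7}   OUT={a@B4, b@B4, c@B3, c@B6, d@B3, e@B4, f@B1, f@B7}
  B5:   IN={a@B4, b@B3, b@B4, b@B6, c@B3, c@B6, d@B3, e@B2, e@B4, e@B7, f@B1, f@B7}   OUT={a@B4, b@B3, b@B4, b@B6, c@B3, c@B6, d@B3, e@B2, e@B4, e@B7, f@B1, f@B7}
  B6:   IN={a@B4, b@B3, b@B4, b@B6, c@B3, c@B6, d@B3, e@B2, e@B4, e@B7, f@B1, f@B7}   OUT={a@B4, b@B6, c@B6, d@B3, e@B2, e@B4, e@B7, f@B6}
  B7:   IN={a@B4, b@B6, c@B6, d@B3, e@B2, e@B4, e@B7, f@B6}   OUT={a@B4, b@B6, c@B6, d@B3, e@B7, f@B7}
  B8:   IN={a@B4, b@B6, c@B6, d@B3, e@B7, f@B7}   OUT={a@B4, b@B6, c@B8, d@B3, e@B7, f@B7}
  B9:   IN={a@B4, b@B6, c@B8, d@B3, e@B7, f@B7}   OUT={a@B4, b@B9, c@B8, d@B3, e@B7, f@B9}

Merge at B8: IN[B8] = OUT[B7] = {a@B4, b@B6, c@B6, d@B3, e@B7, f@B7}
Applying B8's transfer function to that IN value gives OUT[B8] (row B8 above).

Answer: {a@B4, b@B6, c@B8, d@B3, e@B7, f@B7}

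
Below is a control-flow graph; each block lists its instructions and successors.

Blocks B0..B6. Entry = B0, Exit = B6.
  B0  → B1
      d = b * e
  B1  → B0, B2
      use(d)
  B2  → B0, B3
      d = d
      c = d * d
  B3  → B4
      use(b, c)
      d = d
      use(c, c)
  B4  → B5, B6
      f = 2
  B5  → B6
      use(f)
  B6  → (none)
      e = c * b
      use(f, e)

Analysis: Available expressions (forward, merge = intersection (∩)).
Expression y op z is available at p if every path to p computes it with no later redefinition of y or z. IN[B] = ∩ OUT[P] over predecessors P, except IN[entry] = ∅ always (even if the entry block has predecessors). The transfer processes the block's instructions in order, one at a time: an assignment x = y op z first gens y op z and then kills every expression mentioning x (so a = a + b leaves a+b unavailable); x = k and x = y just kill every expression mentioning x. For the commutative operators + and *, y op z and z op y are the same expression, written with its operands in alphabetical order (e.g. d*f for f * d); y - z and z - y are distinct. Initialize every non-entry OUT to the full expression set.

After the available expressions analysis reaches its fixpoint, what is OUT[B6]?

Per-block solution:
  B0: | IN={} | OUT={b*e}
  B1: | IN={b*e} | OUT={b*e}
  B2: | IN={b*e} | OUT={b*e, d*d}
  B3: | IN={b*e, d*d} | OUT={b*e}
  B4: | IN={b*e} | OUT={b*e}
  B5: | IN={b*e} | OUT={b*e}
  B6: | IN={b*e} | OUT={b*c}

Merge at B6: IN[B6] = OUT[B4] ∩ OUT[B5] = {b*e}
Applying B6's transfer function to that IN value gives OUT[B6] (row B6 above).

Answer: {b*c}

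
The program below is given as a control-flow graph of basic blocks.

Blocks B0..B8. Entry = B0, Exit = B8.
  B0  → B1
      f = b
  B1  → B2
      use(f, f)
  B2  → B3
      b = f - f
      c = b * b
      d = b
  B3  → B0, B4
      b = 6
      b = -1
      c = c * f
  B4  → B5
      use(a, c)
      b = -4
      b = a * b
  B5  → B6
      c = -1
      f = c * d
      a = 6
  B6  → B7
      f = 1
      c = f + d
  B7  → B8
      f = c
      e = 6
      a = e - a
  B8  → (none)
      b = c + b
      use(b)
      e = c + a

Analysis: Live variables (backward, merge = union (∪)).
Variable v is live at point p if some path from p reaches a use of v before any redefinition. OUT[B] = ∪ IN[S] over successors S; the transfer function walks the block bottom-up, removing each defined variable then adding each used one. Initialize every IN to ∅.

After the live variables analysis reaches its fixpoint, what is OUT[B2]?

Answer: {a, c, d, f}

Working:
Converged values:
  B0:  IN={a, b}  OUT={a, f}
  B1:  IN={a, f}  OUT={a, f}
  B2:  IN={a, f}  OUT={a, c, d, f}
  B3:  IN={a, c, d, f}  OUT={a, b, c, d}
  B4:  IN={a, c, d}  OUT={b, d}
  B5:  IN={b, d}  OUT={a, b, d}
  B6:  IN={a, b, d}  OUT={a, b, c}
  B7:  IN={a, b, c}  OUT={a, b, c}
  B8:  IN={a, b, c}  OUT={}

Merge at B2: OUT[B2] = IN[B3] = {a, c, d, f}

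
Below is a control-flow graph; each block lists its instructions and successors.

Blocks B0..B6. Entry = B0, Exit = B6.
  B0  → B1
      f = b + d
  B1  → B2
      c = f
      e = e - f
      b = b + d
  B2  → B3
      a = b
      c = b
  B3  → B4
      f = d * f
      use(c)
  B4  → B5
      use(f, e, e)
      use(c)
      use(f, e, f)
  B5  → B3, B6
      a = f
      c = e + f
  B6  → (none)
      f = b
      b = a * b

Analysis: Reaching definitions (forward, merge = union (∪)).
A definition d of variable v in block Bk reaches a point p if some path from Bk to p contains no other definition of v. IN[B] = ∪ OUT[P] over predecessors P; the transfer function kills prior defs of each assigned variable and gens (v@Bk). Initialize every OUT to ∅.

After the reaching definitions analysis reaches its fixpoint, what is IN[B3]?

Answer: {a@B2, a@B5, b@B1, c@B2, c@B5, e@B1, f@B0, f@B3}

Working:
Fixpoint table:
  B0:  IN={}  OUT={f@B0}
  B1:  IN={f@B0}  OUT={b@B1, c@B1, e@B1, f@B0}
  B2:  IN={b@B1, c@B1, e@B1, f@B0}  OUT={a@B2, b@B1, c@B2, e@B1, f@B0}
  B3:  IN={a@B2, a@B5, b@B1, c@B2, c@B5, e@B1, f@B0, f@B3}  OUT={a@B2, a@B5, b@B1, c@B2, c@B5, e@B1, f@B3}
  B4:  IN={a@B2, a@B5, b@B1, c@B2, c@B5, e@B1, f@B3}  OUT={a@B2, a@B5, b@B1, c@B2, c@B5, e@B1, f@B3}
  B5:  IN={a@B2, a@B5, b@B1, c@B2, c@B5, e@B1, f@B3}  OUT={a@B5, b@B1, c@B5, e@B1, f@B3}
  B6:  IN={a@B5, b@B1, c@B5, e@B1, f@B3}  OUT={a@B5, b@B6, c@B5, e@B1, f@B6}

Merge at B3: IN[B3] = OUT[B2] ⊔ OUT[B5] = {a@B2, a@B5, b@B1, c@B2, c@B5, e@B1, f@B0, f@B3}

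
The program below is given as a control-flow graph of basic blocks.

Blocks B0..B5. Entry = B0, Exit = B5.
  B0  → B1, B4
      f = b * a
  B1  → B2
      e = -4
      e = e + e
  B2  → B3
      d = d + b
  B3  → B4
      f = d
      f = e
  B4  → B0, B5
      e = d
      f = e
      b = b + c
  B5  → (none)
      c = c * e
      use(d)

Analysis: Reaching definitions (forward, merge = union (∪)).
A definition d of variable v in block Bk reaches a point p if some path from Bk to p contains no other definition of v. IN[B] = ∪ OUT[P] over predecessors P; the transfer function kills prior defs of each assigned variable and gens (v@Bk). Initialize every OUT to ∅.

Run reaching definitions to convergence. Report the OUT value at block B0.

Answer: {b@B4, d@B2, e@B4, f@B0}

Derivation:
Per-block solution:
  B0:   IN={b@B4, d@B2, e@B4, f@B4}   OUT={b@B4, d@B2, e@B4, f@B0}
  B1:   IN={b@B4, d@B2, e@B4, f@B0}   OUT={b@B4, d@B2, e@B1, f@B0}
  B2:   IN={b@B4, d@B2, e@B1, f@B0}   OUT={b@B4, d@B2, e@B1, f@B0}
  B3:   IN={b@B4, d@B2, e@B1, f@B0}   OUT={b@B4, d@B2, e@B1, f@B3}
  B4:   IN={b@B4, d@B2, e@B1, e@B4, f@B0, f@B3}   OUT={b@B4, d@B2, e@B4, f@B4}
  B5:   IN={b@B4, d@B2, e@B4, f@B4}   OUT={b@B4, c@B5, d@B2, e@B4, f@B4}

Merge at B0 (entry node, so the boundary value {} is joined with the incoming edge(s)): IN[B0] = {} ⊔ OUT[B4] = {b@B4, d@B2, e@B4, f@B4}
Applying B0's transfer function to that IN value gives OUT[B0] (row B0 above).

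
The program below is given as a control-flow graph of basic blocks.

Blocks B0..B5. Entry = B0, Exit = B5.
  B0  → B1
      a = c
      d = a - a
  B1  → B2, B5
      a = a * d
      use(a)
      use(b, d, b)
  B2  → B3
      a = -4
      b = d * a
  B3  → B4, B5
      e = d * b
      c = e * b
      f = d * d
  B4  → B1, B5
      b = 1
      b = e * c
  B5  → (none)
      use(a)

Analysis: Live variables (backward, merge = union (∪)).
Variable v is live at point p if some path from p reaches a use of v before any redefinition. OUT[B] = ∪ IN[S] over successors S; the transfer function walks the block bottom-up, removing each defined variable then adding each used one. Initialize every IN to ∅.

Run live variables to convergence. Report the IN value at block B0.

Answer: {b, c}

Working:
Converged values:
  B0: | IN={b, c} | OUT={a, b, d}
  B1: | IN={a, b, d} | OUT={a, d}
  B2: | IN={d} | OUT={a, b, d}
  B3: | IN={a, b, d} | OUT={a, c, d, e}
  B4: | IN={a, c, d, e} | OUT={a, b, d}
  B5: | IN={a} | OUT={}

Merge at B0: OUT[B0] = IN[B1] = {a, b, d}
Applying B0's transfer function to that OUT value gives IN[B0] (row B0 above).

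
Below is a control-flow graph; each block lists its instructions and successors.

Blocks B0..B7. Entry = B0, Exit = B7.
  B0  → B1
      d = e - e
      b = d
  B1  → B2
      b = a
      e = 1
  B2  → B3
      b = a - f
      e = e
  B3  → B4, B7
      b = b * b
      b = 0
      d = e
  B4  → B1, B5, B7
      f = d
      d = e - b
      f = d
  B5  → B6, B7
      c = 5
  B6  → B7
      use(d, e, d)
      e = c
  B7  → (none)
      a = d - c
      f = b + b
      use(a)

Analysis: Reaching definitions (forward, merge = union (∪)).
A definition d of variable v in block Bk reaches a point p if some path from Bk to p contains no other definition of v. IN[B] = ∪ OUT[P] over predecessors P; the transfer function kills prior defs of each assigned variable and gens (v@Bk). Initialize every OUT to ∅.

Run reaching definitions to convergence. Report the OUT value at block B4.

Fixpoint table:
  B0:   IN={}   OUT={b@B0, d@B0}
  B1:   IN={b@B0, b@B3, d@B0, d@B4, e@B2, f@B4}   OUT={b@B1, d@B0, d@B4, e@B1, f@B4}
  B2:   IN={b@B1, d@B0, d@B4, e@B1, f@B4}   OUT={b@B2, d@B0, d@B4, e@B2, f@B4}
  B3:   IN={b@B2, d@B0, d@B4, e@B2, f@B4}   OUT={b@B3, d@B3, e@B2, f@B4}
  B4:   IN={b@B3, d@B3, e@B2, f@B4}   OUT={b@B3, d@B4, e@B2, f@B4}
  B5:   IN={b@B3, d@B4, e@B2, f@B4}   OUT={b@B3, c@B5, d@B4, e@B2, f@B4}
  B6:   IN={b@B3, c@B5, d@B4, e@B2, f@B4}   OUT={b@B3, c@B5, d@B4, e@B6, f@B4}
  B7:   IN={b@B3, c@B5, d@B3, d@B4, e@B2, e@B6, f@B4}   OUT={a@B7, b@B3, c@B5, d@B3, d@B4, e@B2, e@B6, f@B7}

Merge at B4: IN[B4] = OUT[B3] = {b@B3, d@B3, e@B2, f@B4}
Applying B4's transfer function to that IN value gives OUT[B4] (row B4 above).

Answer: {b@B3, d@B4, e@B2, f@B4}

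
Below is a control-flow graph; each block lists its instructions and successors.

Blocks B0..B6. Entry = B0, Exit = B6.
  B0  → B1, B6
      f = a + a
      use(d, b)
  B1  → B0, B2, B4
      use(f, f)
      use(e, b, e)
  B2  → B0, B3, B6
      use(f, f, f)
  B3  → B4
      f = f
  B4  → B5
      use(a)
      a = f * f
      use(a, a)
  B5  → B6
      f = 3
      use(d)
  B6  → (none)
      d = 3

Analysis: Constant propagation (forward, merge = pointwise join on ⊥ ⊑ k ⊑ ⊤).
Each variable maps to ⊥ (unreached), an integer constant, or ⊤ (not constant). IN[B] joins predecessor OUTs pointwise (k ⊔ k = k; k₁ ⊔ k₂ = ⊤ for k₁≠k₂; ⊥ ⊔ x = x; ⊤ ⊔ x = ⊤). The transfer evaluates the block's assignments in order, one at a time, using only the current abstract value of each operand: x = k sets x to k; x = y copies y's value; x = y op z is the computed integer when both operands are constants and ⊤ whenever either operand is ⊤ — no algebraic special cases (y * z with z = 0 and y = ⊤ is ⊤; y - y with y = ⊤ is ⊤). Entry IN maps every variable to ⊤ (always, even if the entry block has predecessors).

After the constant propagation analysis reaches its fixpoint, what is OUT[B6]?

Fixpoint table:
  B0: | IN=(all ⊤) | OUT=(all ⊤)
  B1: | IN=(all ⊤) | OUT=(all ⊤)
  B2: | IN=(all ⊤) | OUT=(all ⊤)
  B3: | IN=(all ⊤) | OUT=(all ⊤)
  B4: | IN=(all ⊤) | OUT=(all ⊤)
  B5: | IN=(all ⊤) | OUT={f:3; rest ⊤}
  B6: | IN=(all ⊤) | OUT={d:3; rest ⊤}

Merge at B6: IN[B6] = OUT[B0] ⊔ OUT[B2] ⊔ OUT[B5] = {a: ⊤, b: ⊤, c: ⊤, d: ⊤, e: ⊤, f: ⊤}
Applying B6's transfer function to that IN value gives OUT[B6] (row B6 above).

Answer: {a: ⊤, b: ⊤, c: ⊤, d: 3, e: ⊤, f: ⊤}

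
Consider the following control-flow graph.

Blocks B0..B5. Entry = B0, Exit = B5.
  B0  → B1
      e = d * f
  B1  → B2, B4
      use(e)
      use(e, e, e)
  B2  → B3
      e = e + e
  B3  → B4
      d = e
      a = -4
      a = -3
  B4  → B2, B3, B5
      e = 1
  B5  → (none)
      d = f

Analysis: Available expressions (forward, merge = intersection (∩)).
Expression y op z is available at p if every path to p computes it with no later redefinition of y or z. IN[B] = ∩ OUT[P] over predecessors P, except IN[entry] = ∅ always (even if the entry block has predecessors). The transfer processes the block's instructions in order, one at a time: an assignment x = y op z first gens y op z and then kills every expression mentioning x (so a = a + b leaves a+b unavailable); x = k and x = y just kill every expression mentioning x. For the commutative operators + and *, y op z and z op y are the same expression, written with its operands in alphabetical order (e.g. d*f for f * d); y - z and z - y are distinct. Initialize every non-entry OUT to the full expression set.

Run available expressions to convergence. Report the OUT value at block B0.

Answer: {d*f}

Trace:
Fixpoint table:
  B0:   IN={}   OUT={d*f}
  B1:   IN={d*f}   OUT={d*f}
  B2:   IN={}   OUT={}
  B3:   IN={}   OUT={}
  B4:   IN={}   OUT={}
  B5:   IN={}   OUT={}

B0 is the boundary node: IN[B0] = {}
Applying B0's transfer function to that IN value gives OUT[B0] (row B0 above).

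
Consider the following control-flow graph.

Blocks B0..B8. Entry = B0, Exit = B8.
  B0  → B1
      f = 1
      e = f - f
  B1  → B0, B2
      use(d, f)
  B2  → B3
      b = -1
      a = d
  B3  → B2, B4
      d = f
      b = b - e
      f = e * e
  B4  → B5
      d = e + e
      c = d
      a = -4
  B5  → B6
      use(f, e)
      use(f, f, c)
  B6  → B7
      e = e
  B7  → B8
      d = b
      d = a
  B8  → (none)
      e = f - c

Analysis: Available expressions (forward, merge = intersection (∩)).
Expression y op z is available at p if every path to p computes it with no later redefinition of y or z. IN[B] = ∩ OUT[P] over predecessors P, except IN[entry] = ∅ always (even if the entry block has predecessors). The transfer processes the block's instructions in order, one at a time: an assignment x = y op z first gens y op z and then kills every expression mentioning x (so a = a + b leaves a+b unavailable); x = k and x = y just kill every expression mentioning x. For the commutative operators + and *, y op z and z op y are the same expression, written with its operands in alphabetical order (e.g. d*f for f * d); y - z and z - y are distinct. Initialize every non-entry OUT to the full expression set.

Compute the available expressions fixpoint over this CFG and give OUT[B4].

Answer: {e*e, e+e}

Trace:
Converged values:
  B0:   IN={}   OUT={f-f}
  B1:   IN={f-f}   OUT={f-f}
  B2:   IN={}   OUT={}
  B3:   IN={}   OUT={e*e}
  B4:   IN={e*e}   OUT={e*e, e+e}
  B5:   IN={e*e, e+e}   OUT={e*e, e+e}
  B6:   IN={e*e, e+e}   OUT={}
  B7:   IN={}   OUT={}
  B8:   IN={}   OUT={f-c}

Merge at B4: IN[B4] = OUT[B3] = {e*e}
Applying B4's transfer function to that IN value gives OUT[B4] (row B4 above).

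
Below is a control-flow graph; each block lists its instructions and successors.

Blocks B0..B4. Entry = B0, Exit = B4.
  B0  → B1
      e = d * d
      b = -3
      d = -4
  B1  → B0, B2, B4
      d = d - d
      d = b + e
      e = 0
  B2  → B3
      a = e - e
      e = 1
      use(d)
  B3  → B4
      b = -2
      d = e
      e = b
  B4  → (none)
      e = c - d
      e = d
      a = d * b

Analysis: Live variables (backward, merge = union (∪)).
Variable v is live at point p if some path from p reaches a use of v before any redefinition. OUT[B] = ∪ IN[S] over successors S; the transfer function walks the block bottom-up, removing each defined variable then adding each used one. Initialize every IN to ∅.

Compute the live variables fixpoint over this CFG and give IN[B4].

Answer: {b, c, d}

Derivation:
Converged values:
  B0:   IN={c, d}   OUT={b, c, d, e}
  B1:   IN={b, c, d, e}   OUT={b, c, d, e}
  B2:   IN={c, d, e}   OUT={c, e}
  B3:   IN={c, e}   OUT={b, c, d}
  B4:   IN={b, c, d}   OUT={}

B4 is the boundary node: OUT[B4] = {}
Applying B4's transfer function to that OUT value gives IN[B4] (row B4 above).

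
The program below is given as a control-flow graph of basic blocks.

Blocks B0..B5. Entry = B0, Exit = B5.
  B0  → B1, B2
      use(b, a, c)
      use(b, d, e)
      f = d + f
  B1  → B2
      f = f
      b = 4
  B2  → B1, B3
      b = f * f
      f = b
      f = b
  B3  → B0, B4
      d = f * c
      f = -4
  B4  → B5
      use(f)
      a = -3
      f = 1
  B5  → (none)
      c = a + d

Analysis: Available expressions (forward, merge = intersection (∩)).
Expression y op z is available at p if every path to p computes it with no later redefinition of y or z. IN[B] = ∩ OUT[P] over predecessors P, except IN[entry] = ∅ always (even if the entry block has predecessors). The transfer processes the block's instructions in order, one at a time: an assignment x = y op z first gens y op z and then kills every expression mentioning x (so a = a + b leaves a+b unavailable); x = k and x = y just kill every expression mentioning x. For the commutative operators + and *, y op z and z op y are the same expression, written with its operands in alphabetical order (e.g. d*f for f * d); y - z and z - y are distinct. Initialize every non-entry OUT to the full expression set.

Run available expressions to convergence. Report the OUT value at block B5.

Converged values:
  B0:   IN={}   OUT={}
  B1:   IN={}   OUT={}
  B2:   IN={}   OUT={}
  B3:   IN={}   OUT={}
  B4:   IN={}   OUT={}
  B5:   IN={}   OUT={a+d}

Merge at B5: IN[B5] = OUT[B4] = {}
Applying B5's transfer function to that IN value gives OUT[B5] (row B5 above).

Answer: {a+d}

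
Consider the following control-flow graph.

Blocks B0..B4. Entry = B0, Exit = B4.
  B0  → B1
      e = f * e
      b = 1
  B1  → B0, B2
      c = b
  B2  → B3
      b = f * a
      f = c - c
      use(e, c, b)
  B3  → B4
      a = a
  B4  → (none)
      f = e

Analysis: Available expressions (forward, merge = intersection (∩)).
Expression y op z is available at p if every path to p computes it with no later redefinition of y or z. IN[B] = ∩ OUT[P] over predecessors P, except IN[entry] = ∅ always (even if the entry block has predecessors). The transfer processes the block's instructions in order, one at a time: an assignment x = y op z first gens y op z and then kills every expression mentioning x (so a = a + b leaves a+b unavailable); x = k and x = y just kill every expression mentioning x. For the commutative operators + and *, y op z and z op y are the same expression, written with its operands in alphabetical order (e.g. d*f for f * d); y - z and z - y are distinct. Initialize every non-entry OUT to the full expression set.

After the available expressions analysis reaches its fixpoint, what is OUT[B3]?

Answer: {c-c}

Derivation:
Converged values:
  B0:  IN={}  OUT={}
  B1:  IN={}  OUT={}
  B2:  IN={}  OUT={c-c}
  B3:  IN={c-c}  OUT={c-c}
  B4:  IN={c-c}  OUT={c-c}

Merge at B3: IN[B3] = OUT[B2] = {c-c}
Applying B3's transfer function to that IN value gives OUT[B3] (row B3 above).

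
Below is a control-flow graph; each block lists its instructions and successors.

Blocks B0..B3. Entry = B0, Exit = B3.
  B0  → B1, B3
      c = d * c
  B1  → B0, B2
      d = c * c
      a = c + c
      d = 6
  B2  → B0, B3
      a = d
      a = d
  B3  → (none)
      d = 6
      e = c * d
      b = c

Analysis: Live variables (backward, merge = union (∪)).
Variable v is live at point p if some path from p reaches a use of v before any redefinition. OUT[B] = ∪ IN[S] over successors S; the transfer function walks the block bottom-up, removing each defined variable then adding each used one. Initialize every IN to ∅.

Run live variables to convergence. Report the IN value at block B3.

Answer: {c}

Trace:
Per-block solution:
  B0: | IN={c, d} | OUT={c}
  B1: | IN={c} | OUT={c, d}
  B2: | IN={c, d} | OUT={c, d}
  B3: | IN={c} | OUT={}

B3 is the boundary node: OUT[B3] = {}
Applying B3's transfer function to that OUT value gives IN[B3] (row B3 above).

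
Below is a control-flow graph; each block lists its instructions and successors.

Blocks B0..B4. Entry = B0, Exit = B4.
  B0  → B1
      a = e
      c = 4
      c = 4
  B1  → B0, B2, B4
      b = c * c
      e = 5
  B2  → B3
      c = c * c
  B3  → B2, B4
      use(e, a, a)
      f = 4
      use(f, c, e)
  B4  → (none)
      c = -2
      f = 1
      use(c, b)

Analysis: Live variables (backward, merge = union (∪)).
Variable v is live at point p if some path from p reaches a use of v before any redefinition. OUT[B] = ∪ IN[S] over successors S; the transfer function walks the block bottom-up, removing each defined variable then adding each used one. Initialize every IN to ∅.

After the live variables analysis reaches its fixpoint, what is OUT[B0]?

Fixpoint table:
  B0:  IN={e}  OUT={a, c}
  B1:  IN={a, c}  OUT={a, b, c, e}
  B2:  IN={a, b, c, e}  OUT={a, b, c, e}
  B3:  IN={a, b, c, e}  OUT={a, b, c, e}
  B4:  IN={b}  OUT={}

Merge at B0: OUT[B0] = IN[B1] = {a, c}

Answer: {a, c}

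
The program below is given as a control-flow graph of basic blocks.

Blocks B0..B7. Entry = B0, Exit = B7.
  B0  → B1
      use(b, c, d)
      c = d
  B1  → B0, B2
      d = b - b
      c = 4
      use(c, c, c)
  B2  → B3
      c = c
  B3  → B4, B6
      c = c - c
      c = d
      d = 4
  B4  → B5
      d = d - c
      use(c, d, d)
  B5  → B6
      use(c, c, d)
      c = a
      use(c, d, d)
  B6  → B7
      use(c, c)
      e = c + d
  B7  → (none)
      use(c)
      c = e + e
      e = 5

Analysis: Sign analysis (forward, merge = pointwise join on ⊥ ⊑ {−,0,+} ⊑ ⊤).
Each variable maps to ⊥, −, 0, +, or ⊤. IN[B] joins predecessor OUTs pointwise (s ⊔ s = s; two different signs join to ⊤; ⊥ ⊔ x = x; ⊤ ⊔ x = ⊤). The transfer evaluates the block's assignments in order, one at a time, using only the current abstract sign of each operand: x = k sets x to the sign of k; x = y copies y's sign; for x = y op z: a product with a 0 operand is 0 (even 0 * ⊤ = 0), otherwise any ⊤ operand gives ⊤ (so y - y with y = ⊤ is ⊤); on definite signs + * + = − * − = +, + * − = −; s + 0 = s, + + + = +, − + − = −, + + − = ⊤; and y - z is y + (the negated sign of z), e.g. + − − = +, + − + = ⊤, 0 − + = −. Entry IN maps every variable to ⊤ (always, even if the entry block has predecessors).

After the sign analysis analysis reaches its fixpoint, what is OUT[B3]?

Answer: {a: ⊤, b: ⊤, c: ⊤, d: +, e: ⊤, f: ⊤}

Trace:
Per-block solution:
  B0: | IN=(all ⊤) | OUT=(all ⊤)
  B1: | IN=(all ⊤) | OUT={c:+; rest ⊤}
  B2: | IN={c:+; rest ⊤} | OUT={c:+; rest ⊤}
  B3: | IN={c:+; rest ⊤} | OUT={d:+; rest ⊤}
  B4: | IN={d:+; rest ⊤} | OUT=(all ⊤)
  B5: | IN=(all ⊤) | OUT=(all ⊤)
  B6: | IN=(all ⊤) | OUT=(all ⊤)
  B7: | IN=(all ⊤) | OUT={e:+; rest ⊤}

Merge at B3: IN[B3] = OUT[B2] = {a: ⊤, b: ⊤, c: +, d: ⊤, e: ⊤, f: ⊤}
Applying B3's transfer function to that IN value gives OUT[B3] (row B3 above).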